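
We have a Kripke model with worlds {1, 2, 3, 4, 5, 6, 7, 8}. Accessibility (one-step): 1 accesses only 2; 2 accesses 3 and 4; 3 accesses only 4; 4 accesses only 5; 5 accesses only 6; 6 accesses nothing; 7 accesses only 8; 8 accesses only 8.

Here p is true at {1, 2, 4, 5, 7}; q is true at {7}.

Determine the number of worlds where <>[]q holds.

1

1: successors {2}; []q there: 2:F. ✗
2: successors {3, 4}; []q there: 3:F, 4:F. ✗
3: successors {4}; []q there: 4:F. ✗
4: successors {5}; []q there: 5:F. ✗
5: successors {6}; []q there: 6:T. ✓
6: no successors, so <>[]q fails. ✗
7: successors {8}; []q there: 8:F. ✗
8: successors {8}; []q there: 8:F. ✗
Satisfying worlds: {5}.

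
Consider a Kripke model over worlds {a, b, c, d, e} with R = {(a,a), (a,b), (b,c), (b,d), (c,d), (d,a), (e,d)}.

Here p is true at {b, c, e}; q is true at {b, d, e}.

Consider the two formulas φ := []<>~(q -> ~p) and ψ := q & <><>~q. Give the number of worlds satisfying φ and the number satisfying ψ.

1 and 3

For []<>~(q -> ~p):
a: successors {a, b}; <>~(q -> ~p) there: a:T, b:F. ✗
b: successors {c, d}; <>~(q -> ~p) there: c:F, d:F. ✗
c: successors {d}; <>~(q -> ~p) there: d:F. ✗
d: successors {a}; <>~(q -> ~p) there: a:T. ✓
e: successors {d}; <>~(q -> ~p) there: d:F. ✗
— 1 world.
For q & <><>~q:
a: q is F, <><>~q is T. ✗
b: q is T, <><>~q is T. ✓
c: q is F, <><>~q is T. ✗
d: q is T, <><>~q is T. ✓
e: q is T, <><>~q is T. ✓
— 3 worlds.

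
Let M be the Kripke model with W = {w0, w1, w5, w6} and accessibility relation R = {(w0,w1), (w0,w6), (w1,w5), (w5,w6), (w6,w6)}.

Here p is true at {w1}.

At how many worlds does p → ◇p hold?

3

w0: p is F, ◇p is T. ✓
w1: p is T, ◇p is F. ✗
w5: p is F, ◇p is F. ✓
w6: p is F, ◇p is F. ✓
Satisfying worlds: {w0, w5, w6}.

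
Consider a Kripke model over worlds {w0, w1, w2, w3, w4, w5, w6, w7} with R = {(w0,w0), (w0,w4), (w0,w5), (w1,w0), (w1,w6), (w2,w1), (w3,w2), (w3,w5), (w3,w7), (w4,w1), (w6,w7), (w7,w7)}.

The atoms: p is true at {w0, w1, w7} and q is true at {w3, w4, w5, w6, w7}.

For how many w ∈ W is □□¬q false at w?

7

w0: successors {w0, w4, w5}; □¬q there: w0:F, w4:T, w5:T. ✗
w1: successors {w0, w6}; □¬q there: w0:F, w6:F. ✗
w2: successors {w1}; □¬q there: w1:F. ✗
w3: successors {w2, w5, w7}; □¬q there: w2:T, w5:T, w7:F. ✗
w4: successors {w1}; □¬q there: w1:F. ✗
w5: no successors, so □□¬q holds vacuously. ✓
w6: successors {w7}; □¬q there: w7:F. ✗
w7: successors {w7}; □¬q there: w7:F. ✗
Satisfying worlds: {w5}.
So □□¬q fails at the other 7 worlds.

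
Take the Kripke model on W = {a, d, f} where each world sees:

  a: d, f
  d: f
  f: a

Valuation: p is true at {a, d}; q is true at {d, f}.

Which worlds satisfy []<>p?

{d, f}

a: successors {d, f}; <>p there: d:F, f:T. ✗
d: successors {f}; <>p there: f:T. ✓
f: successors {a}; <>p there: a:T. ✓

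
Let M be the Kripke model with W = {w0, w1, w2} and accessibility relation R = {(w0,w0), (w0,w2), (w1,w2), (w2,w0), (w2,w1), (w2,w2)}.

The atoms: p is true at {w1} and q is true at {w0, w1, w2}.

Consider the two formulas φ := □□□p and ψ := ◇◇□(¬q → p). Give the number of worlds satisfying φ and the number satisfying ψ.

0 and 3

For □□□p:
w0: successors {w0, w2}; □□p there: w0:F, w2:F. ✗
w1: successors {w2}; □□p there: w2:F. ✗
w2: successors {w0, w1, w2}; □□p there: w0:F, w1:F, w2:F. ✗
— 0 worlds.
For ◇◇□(¬q → p):
w0: successors {w0, w2}; ◇□(¬q → p) there: w0:T, w2:T. ✓
w1: successors {w2}; ◇□(¬q → p) there: w2:T. ✓
w2: successors {w0, w1, w2}; ◇□(¬q → p) there: w0:T, w1:T, w2:T. ✓
— 3 worlds.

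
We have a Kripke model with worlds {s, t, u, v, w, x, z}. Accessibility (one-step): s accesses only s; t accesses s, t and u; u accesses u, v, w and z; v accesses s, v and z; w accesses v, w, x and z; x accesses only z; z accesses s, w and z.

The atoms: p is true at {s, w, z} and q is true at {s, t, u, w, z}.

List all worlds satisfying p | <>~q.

{s, u, v, w, z}

s: p is T, <>~q is F. ✓
t: p is F, <>~q is F. ✗
u: p is F, <>~q is T. ✓
v: p is F, <>~q is T. ✓
w: p is T, <>~q is T. ✓
x: p is F, <>~q is F. ✗
z: p is T, <>~q is F. ✓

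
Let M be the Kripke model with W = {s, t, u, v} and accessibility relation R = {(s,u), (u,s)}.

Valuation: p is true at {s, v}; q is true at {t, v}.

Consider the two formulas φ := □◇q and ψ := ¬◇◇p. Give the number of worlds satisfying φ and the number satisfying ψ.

2 and 3

For □◇q:
s: successors {u}; ◇q there: u:F. ✗
t: no successors, so □◇q holds vacuously. ✓
u: successors {s}; ◇q there: s:F. ✗
v: no successors, so □◇q holds vacuously. ✓
— 2 worlds.
For ¬◇◇p:
s: ◇◇p is T. ✗
t: ◇◇p is F. ✓
u: ◇◇p is F. ✓
v: ◇◇p is F. ✓
— 3 worlds.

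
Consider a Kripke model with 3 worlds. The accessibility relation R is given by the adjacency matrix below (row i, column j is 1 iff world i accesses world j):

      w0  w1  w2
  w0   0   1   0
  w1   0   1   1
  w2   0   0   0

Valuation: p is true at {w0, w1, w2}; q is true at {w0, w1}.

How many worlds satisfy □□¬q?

1

w0: successors {w1}; □¬q there: w1:F. ✗
w1: successors {w1, w2}; □¬q there: w1:F, w2:T. ✗
w2: no successors, so □□¬q holds vacuously. ✓
Satisfying worlds: {w2}.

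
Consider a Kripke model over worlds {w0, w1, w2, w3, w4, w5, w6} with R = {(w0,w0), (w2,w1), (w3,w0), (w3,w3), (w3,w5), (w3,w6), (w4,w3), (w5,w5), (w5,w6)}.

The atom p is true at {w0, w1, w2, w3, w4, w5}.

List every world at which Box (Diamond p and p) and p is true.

w0: Box (Diamond p and p) is T, p is T. ✓
w1: Box (Diamond p and p) is T, p is T. ✓
w2: Box (Diamond p and p) is F, p is T. ✗
w3: Box (Diamond p and p) is F, p is T. ✗
w4: Box (Diamond p and p) is T, p is T. ✓
w5: Box (Diamond p and p) is F, p is T. ✗
w6: Box (Diamond p and p) is T, p is F. ✗

{w0, w1, w4}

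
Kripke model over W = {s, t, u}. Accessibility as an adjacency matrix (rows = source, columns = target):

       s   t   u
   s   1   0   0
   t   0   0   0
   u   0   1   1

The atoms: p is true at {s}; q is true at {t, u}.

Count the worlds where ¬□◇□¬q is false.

2

s: □◇□¬q is T. ✗
t: □◇□¬q is T. ✗
u: □◇□¬q is F. ✓
Satisfying worlds: {u}.
So ¬□◇□¬q fails at the other 2 worlds.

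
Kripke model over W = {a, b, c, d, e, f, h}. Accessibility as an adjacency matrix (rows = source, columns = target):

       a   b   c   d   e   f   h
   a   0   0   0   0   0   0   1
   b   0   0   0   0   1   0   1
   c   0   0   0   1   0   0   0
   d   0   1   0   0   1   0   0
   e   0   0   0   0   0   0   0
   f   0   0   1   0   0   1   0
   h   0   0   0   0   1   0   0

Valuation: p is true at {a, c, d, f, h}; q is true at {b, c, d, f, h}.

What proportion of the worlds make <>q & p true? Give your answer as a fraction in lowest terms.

4/7

a: <>q is T, p is T. ✓
b: <>q is T, p is F. ✗
c: <>q is T, p is T. ✓
d: <>q is T, p is T. ✓
e: <>q is F, p is F. ✗
f: <>q is T, p is T. ✓
h: <>q is F, p is T. ✗
That's 4 of 7 worlds, so 4/7.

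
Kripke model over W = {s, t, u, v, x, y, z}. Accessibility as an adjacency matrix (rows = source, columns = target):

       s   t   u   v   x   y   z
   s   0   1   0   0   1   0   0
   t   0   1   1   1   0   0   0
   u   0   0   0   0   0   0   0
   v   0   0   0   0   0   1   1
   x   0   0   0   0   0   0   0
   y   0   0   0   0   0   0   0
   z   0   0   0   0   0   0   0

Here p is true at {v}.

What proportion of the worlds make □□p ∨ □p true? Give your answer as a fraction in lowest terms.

s: □□p is F, □p is F. ✗
t: □□p is F, □p is F. ✗
u: □□p is T, □p is T. ✓
v: □□p is T, □p is F. ✓
x: □□p is T, □p is T. ✓
y: □□p is T, □p is T. ✓
z: □□p is T, □p is T. ✓
That's 5 of 7 worlds, so 5/7.

5/7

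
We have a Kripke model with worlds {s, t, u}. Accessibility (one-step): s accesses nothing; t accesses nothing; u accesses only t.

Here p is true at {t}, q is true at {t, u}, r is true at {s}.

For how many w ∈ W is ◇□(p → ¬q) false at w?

2

s: no successors, so ◇□(p → ¬q) fails. ✗
t: no successors, so ◇□(p → ¬q) fails. ✗
u: successors {t}; □(p → ¬q) there: t:T. ✓
Satisfying worlds: {u}.
So ◇□(p → ¬q) fails at the other 2 worlds.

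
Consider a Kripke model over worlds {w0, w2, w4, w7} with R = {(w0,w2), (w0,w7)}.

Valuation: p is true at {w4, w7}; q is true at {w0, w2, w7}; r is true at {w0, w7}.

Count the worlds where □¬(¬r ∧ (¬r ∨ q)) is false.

w0: successors {w2, w7}; ¬(¬r ∧ (¬r ∨ q)) there: w2:F, w7:T. ✗
w2: no successors, so □¬(¬r ∧ (¬r ∨ q)) holds vacuously. ✓
w4: no successors, so □¬(¬r ∧ (¬r ∨ q)) holds vacuously. ✓
w7: no successors, so □¬(¬r ∧ (¬r ∨ q)) holds vacuously. ✓
Satisfying worlds: {w2, w4, w7}.
So □¬(¬r ∧ (¬r ∨ q)) fails at the other 1 world.

1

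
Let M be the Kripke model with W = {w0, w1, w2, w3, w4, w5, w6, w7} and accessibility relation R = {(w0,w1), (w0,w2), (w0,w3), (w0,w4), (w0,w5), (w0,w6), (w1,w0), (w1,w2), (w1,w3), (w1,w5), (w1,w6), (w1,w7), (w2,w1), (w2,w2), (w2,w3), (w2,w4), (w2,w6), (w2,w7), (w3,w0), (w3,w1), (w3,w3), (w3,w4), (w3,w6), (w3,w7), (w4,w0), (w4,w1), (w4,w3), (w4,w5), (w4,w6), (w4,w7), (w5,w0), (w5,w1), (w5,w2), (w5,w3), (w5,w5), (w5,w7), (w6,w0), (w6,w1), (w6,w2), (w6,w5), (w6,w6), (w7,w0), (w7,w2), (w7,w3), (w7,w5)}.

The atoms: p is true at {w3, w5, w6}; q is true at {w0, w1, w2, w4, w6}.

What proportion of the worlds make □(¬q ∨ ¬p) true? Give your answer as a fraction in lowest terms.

w0: successors {w1, w2, w3, w4, w5, w6}; ¬q ∨ ¬p there: w1:T, w2:T, w3:T, w4:T, w5:T, w6:F. ✗
w1: successors {w0, w2, w3, w5, w6, w7}; ¬q ∨ ¬p there: w0:T, w2:T, w3:T, w5:T, w6:F, w7:T. ✗
w2: successors {w1, w2, w3, w4, w6, w7}; ¬q ∨ ¬p there: w1:T, w2:T, w3:T, w4:T, w6:F, w7:T. ✗
w3: successors {w0, w1, w3, w4, w6, w7}; ¬q ∨ ¬p there: w0:T, w1:T, w3:T, w4:T, w6:F, w7:T. ✗
w4: successors {w0, w1, w3, w5, w6, w7}; ¬q ∨ ¬p there: w0:T, w1:T, w3:T, w5:T, w6:F, w7:T. ✗
w5: successors {w0, w1, w2, w3, w5, w7}; ¬q ∨ ¬p there: w0:T, w1:T, w2:T, w3:T, w5:T, w7:T. ✓
w6: successors {w0, w1, w2, w5, w6}; ¬q ∨ ¬p there: w0:T, w1:T, w2:T, w5:T, w6:F. ✗
w7: successors {w0, w2, w3, w5}; ¬q ∨ ¬p there: w0:T, w2:T, w3:T, w5:T. ✓
That's 2 of 8 worlds, so 2/8 = 1/4.

1/4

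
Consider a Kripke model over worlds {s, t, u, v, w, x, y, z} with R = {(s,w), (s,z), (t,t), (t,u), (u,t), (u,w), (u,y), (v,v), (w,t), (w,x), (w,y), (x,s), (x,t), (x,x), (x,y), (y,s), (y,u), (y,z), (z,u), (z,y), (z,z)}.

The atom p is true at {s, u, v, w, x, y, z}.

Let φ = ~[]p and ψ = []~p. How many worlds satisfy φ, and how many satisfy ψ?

4 and 0

For ~[]p:
s: []p is T. ✗
t: []p is F. ✓
u: []p is F. ✓
v: []p is T. ✗
w: []p is F. ✓
x: []p is F. ✓
y: []p is T. ✗
z: []p is T. ✗
— 4 worlds.
For []~p:
s: successors {w, z}; ~p there: w:F, z:F. ✗
t: successors {t, u}; ~p there: t:T, u:F. ✗
u: successors {t, w, y}; ~p there: t:T, w:F, y:F. ✗
v: successors {v}; ~p there: v:F. ✗
w: successors {t, x, y}; ~p there: t:T, x:F, y:F. ✗
x: successors {s, t, x, y}; ~p there: s:F, t:T, x:F, y:F. ✗
y: successors {s, u, z}; ~p there: s:F, u:F, z:F. ✗
z: successors {u, y, z}; ~p there: u:F, y:F, z:F. ✗
— 0 worlds.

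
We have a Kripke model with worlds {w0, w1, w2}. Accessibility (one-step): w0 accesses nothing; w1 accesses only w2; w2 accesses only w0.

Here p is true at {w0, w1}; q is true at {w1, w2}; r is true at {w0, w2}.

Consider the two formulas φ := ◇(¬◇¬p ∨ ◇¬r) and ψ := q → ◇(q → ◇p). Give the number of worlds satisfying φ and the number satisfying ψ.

For ◇(¬◇¬p ∨ ◇¬r):
w0: no successors, so ◇(¬◇¬p ∨ ◇¬r) fails. ✗
w1: successors {w2}; ¬◇¬p ∨ ◇¬r there: w2:T. ✓
w2: successors {w0}; ¬◇¬p ∨ ◇¬r there: w0:T. ✓
— 2 worlds.
For q → ◇(q → ◇p):
w0: q is F, ◇(q → ◇p) is F. ✓
w1: q is T, ◇(q → ◇p) is T. ✓
w2: q is T, ◇(q → ◇p) is T. ✓
— 3 worlds.

2 and 3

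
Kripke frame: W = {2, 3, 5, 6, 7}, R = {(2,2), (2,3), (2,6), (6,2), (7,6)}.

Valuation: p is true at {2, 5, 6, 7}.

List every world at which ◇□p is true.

2: successors {2, 3, 6}; □p there: 2:F, 3:T, 6:T. ✓
3: no successors, so ◇□p fails. ✗
5: no successors, so ◇□p fails. ✗
6: successors {2}; □p there: 2:F. ✗
7: successors {6}; □p there: 6:T. ✓

{2, 7}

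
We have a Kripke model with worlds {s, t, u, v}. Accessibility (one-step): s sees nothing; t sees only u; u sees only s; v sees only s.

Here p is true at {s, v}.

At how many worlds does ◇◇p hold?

1

s: no successors, so ◇◇p fails. ✗
t: successors {u}; ◇p there: u:T. ✓
u: successors {s}; ◇p there: s:F. ✗
v: successors {s}; ◇p there: s:F. ✗
Satisfying worlds: {t}.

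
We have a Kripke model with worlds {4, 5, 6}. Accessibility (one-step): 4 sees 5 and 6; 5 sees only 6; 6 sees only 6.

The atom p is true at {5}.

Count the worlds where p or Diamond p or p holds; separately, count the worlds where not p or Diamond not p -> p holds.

For p or Diamond p or p:
4: p or Diamond p is T, p is F. ✓
5: p or Diamond p is T, p is T. ✓
6: p or Diamond p is F, p is F. ✗
— 2 worlds.
For not p or Diamond not p -> p:
4: not p or Diamond not p is T, p is F. ✗
5: not p or Diamond not p is T, p is T. ✓
6: not p or Diamond not p is T, p is F. ✗
— 1 world.

2 and 1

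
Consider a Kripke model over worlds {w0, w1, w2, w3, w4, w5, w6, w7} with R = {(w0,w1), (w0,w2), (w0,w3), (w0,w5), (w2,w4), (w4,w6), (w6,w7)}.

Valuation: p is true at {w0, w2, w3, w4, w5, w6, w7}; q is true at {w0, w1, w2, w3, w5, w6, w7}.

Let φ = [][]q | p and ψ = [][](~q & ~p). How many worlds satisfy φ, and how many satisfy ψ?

8 and 5

For [][]q | p:
w0: [][]q is F, p is T. ✓
w1: [][]q is T, p is F. ✓
w2: [][]q is T, p is T. ✓
w3: [][]q is T, p is T. ✓
w4: [][]q is T, p is T. ✓
w5: [][]q is T, p is T. ✓
w6: [][]q is T, p is T. ✓
w7: [][]q is T, p is T. ✓
— 8 worlds.
For [][](~q & ~p):
w0: successors {w1, w2, w3, w5}; [](~q & ~p) there: w1:T, w2:F, w3:T, w5:T. ✗
w1: no successors, so [][](~q & ~p) holds vacuously. ✓
w2: successors {w4}; [](~q & ~p) there: w4:F. ✗
w3: no successors, so [][](~q & ~p) holds vacuously. ✓
w4: successors {w6}; [](~q & ~p) there: w6:F. ✗
w5: no successors, so [][](~q & ~p) holds vacuously. ✓
w6: successors {w7}; [](~q & ~p) there: w7:T. ✓
w7: no successors, so [][](~q & ~p) holds vacuously. ✓
— 5 worlds.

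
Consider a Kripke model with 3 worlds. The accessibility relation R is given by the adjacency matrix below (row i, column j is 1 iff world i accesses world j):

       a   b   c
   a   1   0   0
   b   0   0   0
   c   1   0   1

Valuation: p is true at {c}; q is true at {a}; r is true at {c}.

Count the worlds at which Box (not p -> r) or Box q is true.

a: Box (not p -> r) is F, Box q is T. ✓
b: Box (not p -> r) is T, Box q is T. ✓
c: Box (not p -> r) is F, Box q is F. ✗
Satisfying worlds: {a, b}.

2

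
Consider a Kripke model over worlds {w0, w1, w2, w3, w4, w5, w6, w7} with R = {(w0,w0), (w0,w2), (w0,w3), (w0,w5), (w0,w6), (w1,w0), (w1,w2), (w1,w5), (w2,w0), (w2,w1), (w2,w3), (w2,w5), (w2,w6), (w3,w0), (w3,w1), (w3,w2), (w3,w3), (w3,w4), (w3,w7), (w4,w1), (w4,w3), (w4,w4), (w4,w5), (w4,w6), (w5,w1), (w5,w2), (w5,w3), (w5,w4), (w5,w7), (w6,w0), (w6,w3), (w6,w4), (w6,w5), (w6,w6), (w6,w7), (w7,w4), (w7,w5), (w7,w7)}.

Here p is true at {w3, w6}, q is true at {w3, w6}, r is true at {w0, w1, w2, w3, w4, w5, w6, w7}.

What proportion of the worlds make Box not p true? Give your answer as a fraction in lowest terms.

1/4

w0: successors {w0, w2, w3, w5, w6}; not p there: w0:T, w2:T, w3:F, w5:T, w6:F. ✗
w1: successors {w0, w2, w5}; not p there: w0:T, w2:T, w5:T. ✓
w2: successors {w0, w1, w3, w5, w6}; not p there: w0:T, w1:T, w3:F, w5:T, w6:F. ✗
w3: successors {w0, w1, w2, w3, w4, w7}; not p there: w0:T, w1:T, w2:T, w3:F, w4:T, w7:T. ✗
w4: successors {w1, w3, w4, w5, w6}; not p there: w1:T, w3:F, w4:T, w5:T, w6:F. ✗
w5: successors {w1, w2, w3, w4, w7}; not p there: w1:T, w2:T, w3:F, w4:T, w7:T. ✗
w6: successors {w0, w3, w4, w5, w6, w7}; not p there: w0:T, w3:F, w4:T, w5:T, w6:F, w7:T. ✗
w7: successors {w4, w5, w7}; not p there: w4:T, w5:T, w7:T. ✓
That's 2 of 8 worlds, so 2/8 = 1/4.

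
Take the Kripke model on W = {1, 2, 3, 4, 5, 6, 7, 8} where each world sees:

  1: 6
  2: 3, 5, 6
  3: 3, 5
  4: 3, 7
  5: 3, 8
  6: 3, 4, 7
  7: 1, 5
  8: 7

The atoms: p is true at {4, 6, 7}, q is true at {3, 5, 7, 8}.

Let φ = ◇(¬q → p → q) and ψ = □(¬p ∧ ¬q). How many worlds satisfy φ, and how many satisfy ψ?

7 and 0

For ◇(¬q → p → q):
1: successors {6}; ¬q → p → q there: 6:F. ✗
2: successors {3, 5, 6}; ¬q → p → q there: 3:T, 5:T, 6:F. ✓
3: successors {3, 5}; ¬q → p → q there: 3:T, 5:T. ✓
4: successors {3, 7}; ¬q → p → q there: 3:T, 7:T. ✓
5: successors {3, 8}; ¬q → p → q there: 3:T, 8:T. ✓
6: successors {3, 4, 7}; ¬q → p → q there: 3:T, 4:F, 7:T. ✓
7: successors {1, 5}; ¬q → p → q there: 1:T, 5:T. ✓
8: successors {7}; ¬q → p → q there: 7:T. ✓
— 7 worlds.
For □(¬p ∧ ¬q):
1: successors {6}; ¬p ∧ ¬q there: 6:F. ✗
2: successors {3, 5, 6}; ¬p ∧ ¬q there: 3:F, 5:F, 6:F. ✗
3: successors {3, 5}; ¬p ∧ ¬q there: 3:F, 5:F. ✗
4: successors {3, 7}; ¬p ∧ ¬q there: 3:F, 7:F. ✗
5: successors {3, 8}; ¬p ∧ ¬q there: 3:F, 8:F. ✗
6: successors {3, 4, 7}; ¬p ∧ ¬q there: 3:F, 4:F, 7:F. ✗
7: successors {1, 5}; ¬p ∧ ¬q there: 1:T, 5:F. ✗
8: successors {7}; ¬p ∧ ¬q there: 7:F. ✗
— 0 worlds.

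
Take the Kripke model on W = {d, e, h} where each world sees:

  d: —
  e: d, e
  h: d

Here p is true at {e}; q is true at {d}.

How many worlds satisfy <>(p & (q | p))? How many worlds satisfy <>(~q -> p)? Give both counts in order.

1 and 2

For <>(p & (q | p)):
d: no successors, so <>(p & (q | p)) fails. ✗
e: successors {d, e}; p & (q | p) there: d:F, e:T. ✓
h: successors {d}; p & (q | p) there: d:F. ✗
— 1 world.
For <>(~q -> p):
d: no successors, so <>(~q -> p) fails. ✗
e: successors {d, e}; ~q -> p there: d:T, e:T. ✓
h: successors {d}; ~q -> p there: d:T. ✓
— 2 worlds.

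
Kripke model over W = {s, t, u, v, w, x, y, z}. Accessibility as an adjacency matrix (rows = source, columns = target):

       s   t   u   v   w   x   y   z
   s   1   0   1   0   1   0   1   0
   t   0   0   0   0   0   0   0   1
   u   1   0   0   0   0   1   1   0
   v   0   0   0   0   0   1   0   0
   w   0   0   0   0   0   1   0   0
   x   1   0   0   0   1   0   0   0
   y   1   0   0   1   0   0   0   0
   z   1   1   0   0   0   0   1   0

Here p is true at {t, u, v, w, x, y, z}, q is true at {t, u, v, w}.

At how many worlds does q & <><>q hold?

s: q is F, <><>q is T. ✗
t: q is T, <><>q is T. ✓
u: q is T, <><>q is T. ✓
v: q is T, <><>q is T. ✓
w: q is T, <><>q is T. ✓
x: q is F, <><>q is T. ✗
y: q is F, <><>q is T. ✗
z: q is F, <><>q is T. ✗
Satisfying worlds: {t, u, v, w}.

4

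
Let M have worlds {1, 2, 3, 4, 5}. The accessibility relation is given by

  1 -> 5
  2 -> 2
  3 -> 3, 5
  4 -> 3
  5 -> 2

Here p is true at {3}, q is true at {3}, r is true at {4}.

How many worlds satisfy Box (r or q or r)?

1

1: successors {5}; r or q or r there: 5:F. ✗
2: successors {2}; r or q or r there: 2:F. ✗
3: successors {3, 5}; r or q or r there: 3:T, 5:F. ✗
4: successors {3}; r or q or r there: 3:T. ✓
5: successors {2}; r or q or r there: 2:F. ✗
Satisfying worlds: {4}.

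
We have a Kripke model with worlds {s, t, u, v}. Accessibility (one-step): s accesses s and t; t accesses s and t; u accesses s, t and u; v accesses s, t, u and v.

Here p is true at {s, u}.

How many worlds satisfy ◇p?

s: successors {s, t}; p there: s:T, t:F. ✓
t: successors {s, t}; p there: s:T, t:F. ✓
u: successors {s, t, u}; p there: s:T, t:F, u:T. ✓
v: successors {s, t, u, v}; p there: s:T, t:F, u:T, v:F. ✓
Satisfying worlds: {s, t, u, v}.

4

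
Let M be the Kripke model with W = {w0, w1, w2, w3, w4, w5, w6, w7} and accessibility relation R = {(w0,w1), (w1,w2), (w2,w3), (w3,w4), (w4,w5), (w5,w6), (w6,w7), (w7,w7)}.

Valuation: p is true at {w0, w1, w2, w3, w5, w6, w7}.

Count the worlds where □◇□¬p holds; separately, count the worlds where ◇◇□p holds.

1 and 7

For □◇□¬p:
w0: successors {w1}; ◇□¬p there: w1:F. ✗
w1: successors {w2}; ◇□¬p there: w2:T. ✓
w2: successors {w3}; ◇□¬p there: w3:F. ✗
w3: successors {w4}; ◇□¬p there: w4:F. ✗
w4: successors {w5}; ◇□¬p there: w5:F. ✗
w5: successors {w6}; ◇□¬p there: w6:F. ✗
w6: successors {w7}; ◇□¬p there: w7:F. ✗
w7: successors {w7}; ◇□¬p there: w7:F. ✗
— 1 world.
For ◇◇□p:
w0: successors {w1}; ◇□p there: w1:T. ✓
w1: successors {w2}; ◇□p there: w2:F. ✗
w2: successors {w3}; ◇□p there: w3:T. ✓
w3: successors {w4}; ◇□p there: w4:T. ✓
w4: successors {w5}; ◇□p there: w5:T. ✓
w5: successors {w6}; ◇□p there: w6:T. ✓
w6: successors {w7}; ◇□p there: w7:T. ✓
w7: successors {w7}; ◇□p there: w7:T. ✓
— 7 worlds.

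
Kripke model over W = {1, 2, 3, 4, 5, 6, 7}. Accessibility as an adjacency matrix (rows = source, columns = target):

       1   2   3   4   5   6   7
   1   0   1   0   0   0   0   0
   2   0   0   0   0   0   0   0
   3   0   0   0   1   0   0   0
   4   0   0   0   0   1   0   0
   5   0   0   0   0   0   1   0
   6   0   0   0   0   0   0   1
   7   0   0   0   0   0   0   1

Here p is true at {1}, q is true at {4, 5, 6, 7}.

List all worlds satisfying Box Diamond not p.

{2, 3, 4, 5, 6, 7}

1: successors {2}; Diamond not p there: 2:F. ✗
2: no successors, so Box Diamond not p holds vacuously. ✓
3: successors {4}; Diamond not p there: 4:T. ✓
4: successors {5}; Diamond not p there: 5:T. ✓
5: successors {6}; Diamond not p there: 6:T. ✓
6: successors {7}; Diamond not p there: 7:T. ✓
7: successors {7}; Diamond not p there: 7:T. ✓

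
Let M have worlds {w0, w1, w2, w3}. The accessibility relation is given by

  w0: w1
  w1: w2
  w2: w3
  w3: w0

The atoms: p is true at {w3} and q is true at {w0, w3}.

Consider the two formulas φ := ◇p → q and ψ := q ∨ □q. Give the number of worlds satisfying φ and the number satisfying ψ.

3 and 3

For ◇p → q:
w0: ◇p is F, q is T. ✓
w1: ◇p is F, q is F. ✓
w2: ◇p is T, q is F. ✗
w3: ◇p is F, q is T. ✓
— 3 worlds.
For q ∨ □q:
w0: q is T, □q is F. ✓
w1: q is F, □q is F. ✗
w2: q is F, □q is T. ✓
w3: q is T, □q is T. ✓
— 3 worlds.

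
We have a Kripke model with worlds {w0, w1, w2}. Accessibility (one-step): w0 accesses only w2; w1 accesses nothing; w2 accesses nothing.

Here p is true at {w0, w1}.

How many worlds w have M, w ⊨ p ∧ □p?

w0: p is T, □p is F. ✗
w1: p is T, □p is T. ✓
w2: p is F, □p is T. ✗
Satisfying worlds: {w1}.

1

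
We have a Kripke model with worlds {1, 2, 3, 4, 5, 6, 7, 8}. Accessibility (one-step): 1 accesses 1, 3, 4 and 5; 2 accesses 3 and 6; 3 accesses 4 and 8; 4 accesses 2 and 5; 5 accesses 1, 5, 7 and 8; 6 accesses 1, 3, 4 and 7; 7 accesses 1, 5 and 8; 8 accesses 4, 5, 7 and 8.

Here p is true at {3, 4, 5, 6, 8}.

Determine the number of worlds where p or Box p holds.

1: p is F, Box p is F. ✗
2: p is F, Box p is T. ✓
3: p is T, Box p is T. ✓
4: p is T, Box p is F. ✓
5: p is T, Box p is F. ✓
6: p is T, Box p is F. ✓
7: p is F, Box p is F. ✗
8: p is T, Box p is F. ✓
Satisfying worlds: {2, 3, 4, 5, 6, 8}.

6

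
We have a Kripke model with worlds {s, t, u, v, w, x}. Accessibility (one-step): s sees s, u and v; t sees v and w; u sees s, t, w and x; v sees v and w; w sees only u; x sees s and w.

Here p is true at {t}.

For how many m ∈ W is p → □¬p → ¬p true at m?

5

s: p is F, □¬p → ¬p is T. ✓
t: p is T, □¬p → ¬p is F. ✗
u: p is F, □¬p → ¬p is T. ✓
v: p is F, □¬p → ¬p is T. ✓
w: p is F, □¬p → ¬p is T. ✓
x: p is F, □¬p → ¬p is T. ✓
Satisfying worlds: {s, u, v, w, x}.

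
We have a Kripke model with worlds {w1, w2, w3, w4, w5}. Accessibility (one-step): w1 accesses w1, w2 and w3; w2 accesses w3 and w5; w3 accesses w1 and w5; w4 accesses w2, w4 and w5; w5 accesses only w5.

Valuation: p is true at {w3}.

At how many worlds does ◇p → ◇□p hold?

w1: ◇p is T, ◇□p is F. ✗
w2: ◇p is T, ◇□p is F. ✗
w3: ◇p is F, ◇□p is F. ✓
w4: ◇p is F, ◇□p is F. ✓
w5: ◇p is F, ◇□p is F. ✓
Satisfying worlds: {w3, w4, w5}.

3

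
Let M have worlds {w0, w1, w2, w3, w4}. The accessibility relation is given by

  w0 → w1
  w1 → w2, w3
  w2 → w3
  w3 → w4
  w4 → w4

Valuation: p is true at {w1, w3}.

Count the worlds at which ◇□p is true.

w0: successors {w1}; □p there: w1:F. ✗
w1: successors {w2, w3}; □p there: w2:T, w3:F. ✓
w2: successors {w3}; □p there: w3:F. ✗
w3: successors {w4}; □p there: w4:F. ✗
w4: successors {w4}; □p there: w4:F. ✗
Satisfying worlds: {w1}.

1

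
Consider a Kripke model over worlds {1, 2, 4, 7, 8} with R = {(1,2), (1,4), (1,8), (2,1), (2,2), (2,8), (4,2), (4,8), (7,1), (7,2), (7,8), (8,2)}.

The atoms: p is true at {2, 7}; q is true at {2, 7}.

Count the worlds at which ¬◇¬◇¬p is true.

1

1: ◇¬◇¬p is T. ✗
2: ◇¬◇¬p is T. ✗
4: ◇¬◇¬p is T. ✗
7: ◇¬◇¬p is T. ✗
8: ◇¬◇¬p is F. ✓
Satisfying worlds: {8}.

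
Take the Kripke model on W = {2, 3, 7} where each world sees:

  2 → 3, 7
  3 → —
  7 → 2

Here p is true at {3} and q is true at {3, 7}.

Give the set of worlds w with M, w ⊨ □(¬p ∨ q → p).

2: successors {3, 7}; ¬p ∨ q → p there: 3:T, 7:F. ✗
3: no successors, so □(¬p ∨ q → p) holds vacuously. ✓
7: successors {2}; ¬p ∨ q → p there: 2:F. ✗

{3}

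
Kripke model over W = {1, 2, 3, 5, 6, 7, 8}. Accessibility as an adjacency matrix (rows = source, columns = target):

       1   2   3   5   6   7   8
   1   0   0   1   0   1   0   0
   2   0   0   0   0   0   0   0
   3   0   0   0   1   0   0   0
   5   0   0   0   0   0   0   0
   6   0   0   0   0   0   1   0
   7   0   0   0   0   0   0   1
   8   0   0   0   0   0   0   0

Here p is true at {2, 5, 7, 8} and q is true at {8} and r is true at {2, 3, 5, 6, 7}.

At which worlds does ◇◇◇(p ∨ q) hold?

{1}

1: successors {3, 6}; ◇◇(p ∨ q) there: 3:F, 6:T. ✓
2: no successors, so ◇◇◇(p ∨ q) fails. ✗
3: successors {5}; ◇◇(p ∨ q) there: 5:F. ✗
5: no successors, so ◇◇◇(p ∨ q) fails. ✗
6: successors {7}; ◇◇(p ∨ q) there: 7:F. ✗
7: successors {8}; ◇◇(p ∨ q) there: 8:F. ✗
8: no successors, so ◇◇◇(p ∨ q) fails. ✗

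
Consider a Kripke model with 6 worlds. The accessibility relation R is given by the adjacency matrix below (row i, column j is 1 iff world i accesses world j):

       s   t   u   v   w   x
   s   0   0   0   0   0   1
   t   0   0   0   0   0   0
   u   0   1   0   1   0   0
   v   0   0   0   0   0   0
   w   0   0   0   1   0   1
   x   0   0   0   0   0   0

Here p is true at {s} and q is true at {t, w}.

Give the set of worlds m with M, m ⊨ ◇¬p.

{s, u, w}

s: successors {x}; ¬p there: x:T. ✓
t: no successors, so ◇¬p fails. ✗
u: successors {t, v}; ¬p there: t:T, v:T. ✓
v: no successors, so ◇¬p fails. ✗
w: successors {v, x}; ¬p there: v:T, x:T. ✓
x: no successors, so ◇¬p fails. ✗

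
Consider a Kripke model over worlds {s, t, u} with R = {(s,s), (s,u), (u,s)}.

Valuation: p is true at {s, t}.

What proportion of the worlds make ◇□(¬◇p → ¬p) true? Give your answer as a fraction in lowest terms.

s: successors {s, u}; □(¬◇p → ¬p) there: s:T, u:T. ✓
t: no successors, so ◇□(¬◇p → ¬p) fails. ✗
u: successors {s}; □(¬◇p → ¬p) there: s:T. ✓
That's 2 of 3 worlds, so 2/3.

2/3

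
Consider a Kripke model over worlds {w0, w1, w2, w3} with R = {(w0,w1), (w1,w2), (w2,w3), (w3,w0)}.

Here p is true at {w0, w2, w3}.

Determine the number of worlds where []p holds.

w0: successors {w1}; p there: w1:F. ✗
w1: successors {w2}; p there: w2:T. ✓
w2: successors {w3}; p there: w3:T. ✓
w3: successors {w0}; p there: w0:T. ✓
Satisfying worlds: {w1, w2, w3}.

3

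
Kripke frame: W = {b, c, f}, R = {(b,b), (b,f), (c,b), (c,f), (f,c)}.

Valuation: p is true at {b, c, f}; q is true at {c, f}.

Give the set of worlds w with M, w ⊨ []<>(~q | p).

b: successors {b, f}; <>(~q | p) there: b:T, f:T. ✓
c: successors {b, f}; <>(~q | p) there: b:T, f:T. ✓
f: successors {c}; <>(~q | p) there: c:T. ✓

{b, c, f}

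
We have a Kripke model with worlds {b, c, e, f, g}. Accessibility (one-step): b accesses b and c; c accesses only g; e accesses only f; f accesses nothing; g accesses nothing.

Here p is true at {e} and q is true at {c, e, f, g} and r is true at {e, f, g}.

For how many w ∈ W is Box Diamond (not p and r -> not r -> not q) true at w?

3

b: successors {b, c}; Diamond (not p and r -> not r -> not q) there: b:T, c:T. ✓
c: successors {g}; Diamond (not p and r -> not r -> not q) there: g:F. ✗
e: successors {f}; Diamond (not p and r -> not r -> not q) there: f:F. ✗
f: no successors, so Box Diamond (not p and r -> not r -> not q) holds vacuously. ✓
g: no successors, so Box Diamond (not p and r -> not r -> not q) holds vacuously. ✓
Satisfying worlds: {b, f, g}.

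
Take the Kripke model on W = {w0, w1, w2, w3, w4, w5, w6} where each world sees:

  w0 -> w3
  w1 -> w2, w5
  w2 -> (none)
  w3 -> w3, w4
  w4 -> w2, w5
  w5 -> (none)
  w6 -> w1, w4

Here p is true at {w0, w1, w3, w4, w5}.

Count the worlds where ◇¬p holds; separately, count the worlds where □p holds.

2 and 5

For ◇¬p:
w0: successors {w3}; ¬p there: w3:F. ✗
w1: successors {w2, w5}; ¬p there: w2:T, w5:F. ✓
w2: no successors, so ◇¬p fails. ✗
w3: successors {w3, w4}; ¬p there: w3:F, w4:F. ✗
w4: successors {w2, w5}; ¬p there: w2:T, w5:F. ✓
w5: no successors, so ◇¬p fails. ✗
w6: successors {w1, w4}; ¬p there: w1:F, w4:F. ✗
— 2 worlds.
For □p:
w0: successors {w3}; p there: w3:T. ✓
w1: successors {w2, w5}; p there: w2:F, w5:T. ✗
w2: no successors, so □p holds vacuously. ✓
w3: successors {w3, w4}; p there: w3:T, w4:T. ✓
w4: successors {w2, w5}; p there: w2:F, w5:T. ✗
w5: no successors, so □p holds vacuously. ✓
w6: successors {w1, w4}; p there: w1:T, w4:T. ✓
— 5 worlds.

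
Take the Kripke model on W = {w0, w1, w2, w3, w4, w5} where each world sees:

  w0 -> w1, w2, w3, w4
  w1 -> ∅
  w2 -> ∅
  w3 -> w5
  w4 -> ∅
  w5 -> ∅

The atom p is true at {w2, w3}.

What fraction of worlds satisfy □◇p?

2/3

w0: successors {w1, w2, w3, w4}; ◇p there: w1:F, w2:F, w3:F, w4:F. ✗
w1: no successors, so □◇p holds vacuously. ✓
w2: no successors, so □◇p holds vacuously. ✓
w3: successors {w5}; ◇p there: w5:F. ✗
w4: no successors, so □◇p holds vacuously. ✓
w5: no successors, so □◇p holds vacuously. ✓
That's 4 of 6 worlds, so 4/6 = 2/3.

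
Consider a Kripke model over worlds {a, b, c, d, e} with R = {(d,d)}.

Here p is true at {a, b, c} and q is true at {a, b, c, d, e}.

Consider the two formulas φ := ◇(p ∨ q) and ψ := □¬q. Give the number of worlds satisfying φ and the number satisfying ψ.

1 and 4

For ◇(p ∨ q):
a: no successors, so ◇(p ∨ q) fails. ✗
b: no successors, so ◇(p ∨ q) fails. ✗
c: no successors, so ◇(p ∨ q) fails. ✗
d: successors {d}; p ∨ q there: d:T. ✓
e: no successors, so ◇(p ∨ q) fails. ✗
— 1 world.
For □¬q:
a: no successors, so □¬q holds vacuously. ✓
b: no successors, so □¬q holds vacuously. ✓
c: no successors, so □¬q holds vacuously. ✓
d: successors {d}; ¬q there: d:F. ✗
e: no successors, so □¬q holds vacuously. ✓
— 4 worlds.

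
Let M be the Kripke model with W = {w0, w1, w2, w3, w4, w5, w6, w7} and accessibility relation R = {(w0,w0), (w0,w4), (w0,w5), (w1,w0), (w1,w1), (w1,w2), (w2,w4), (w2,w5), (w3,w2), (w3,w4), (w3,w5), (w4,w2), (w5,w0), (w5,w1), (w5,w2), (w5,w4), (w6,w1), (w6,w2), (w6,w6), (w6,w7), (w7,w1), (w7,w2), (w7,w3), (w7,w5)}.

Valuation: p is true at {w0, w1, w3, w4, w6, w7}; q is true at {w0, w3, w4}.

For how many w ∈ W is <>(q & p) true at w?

6

w0: successors {w0, w4, w5}; q & p there: w0:T, w4:T, w5:F. ✓
w1: successors {w0, w1, w2}; q & p there: w0:T, w1:F, w2:F. ✓
w2: successors {w4, w5}; q & p there: w4:T, w5:F. ✓
w3: successors {w2, w4, w5}; q & p there: w2:F, w4:T, w5:F. ✓
w4: successors {w2}; q & p there: w2:F. ✗
w5: successors {w0, w1, w2, w4}; q & p there: w0:T, w1:F, w2:F, w4:T. ✓
w6: successors {w1, w2, w6, w7}; q & p there: w1:F, w2:F, w6:F, w7:F. ✗
w7: successors {w1, w2, w3, w5}; q & p there: w1:F, w2:F, w3:T, w5:F. ✓
Satisfying worlds: {w0, w1, w2, w3, w5, w7}.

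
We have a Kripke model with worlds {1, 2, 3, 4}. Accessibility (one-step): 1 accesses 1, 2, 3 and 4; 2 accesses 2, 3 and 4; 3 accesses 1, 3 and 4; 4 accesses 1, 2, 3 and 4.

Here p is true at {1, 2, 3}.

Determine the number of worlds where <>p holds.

1: successors {1, 2, 3, 4}; p there: 1:T, 2:T, 3:T, 4:F. ✓
2: successors {2, 3, 4}; p there: 2:T, 3:T, 4:F. ✓
3: successors {1, 3, 4}; p there: 1:T, 3:T, 4:F. ✓
4: successors {1, 2, 3, 4}; p there: 1:T, 2:T, 3:T, 4:F. ✓
Satisfying worlds: {1, 2, 3, 4}.

4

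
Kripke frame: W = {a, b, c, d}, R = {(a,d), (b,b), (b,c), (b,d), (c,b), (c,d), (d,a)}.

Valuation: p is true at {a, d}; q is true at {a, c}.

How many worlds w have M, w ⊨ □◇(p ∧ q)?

a: successors {d}; ◇(p ∧ q) there: d:T. ✓
b: successors {b, c, d}; ◇(p ∧ q) there: b:F, c:F, d:T. ✗
c: successors {b, d}; ◇(p ∧ q) there: b:F, d:T. ✗
d: successors {a}; ◇(p ∧ q) there: a:F. ✗
Satisfying worlds: {a}.

1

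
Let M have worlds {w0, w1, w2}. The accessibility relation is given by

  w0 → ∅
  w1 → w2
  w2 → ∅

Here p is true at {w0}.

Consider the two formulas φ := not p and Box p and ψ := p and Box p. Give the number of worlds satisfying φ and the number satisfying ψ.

For not p and Box p:
w0: not p is F, Box p is T. ✗
w1: not p is T, Box p is F. ✗
w2: not p is T, Box p is T. ✓
— 1 world.
For p and Box p:
w0: p is T, Box p is T. ✓
w1: p is F, Box p is F. ✗
w2: p is F, Box p is T. ✗
— 1 world.

1 and 1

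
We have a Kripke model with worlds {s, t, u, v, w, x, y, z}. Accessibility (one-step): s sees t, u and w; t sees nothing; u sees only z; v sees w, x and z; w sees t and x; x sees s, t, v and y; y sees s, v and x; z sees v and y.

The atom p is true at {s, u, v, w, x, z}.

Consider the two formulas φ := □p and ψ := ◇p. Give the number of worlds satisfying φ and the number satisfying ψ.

4 and 7

For □p:
s: successors {t, u, w}; p there: t:F, u:T, w:T. ✗
t: no successors, so □p holds vacuously. ✓
u: successors {z}; p there: z:T. ✓
v: successors {w, x, z}; p there: w:T, x:T, z:T. ✓
w: successors {t, x}; p there: t:F, x:T. ✗
x: successors {s, t, v, y}; p there: s:T, t:F, v:T, y:F. ✗
y: successors {s, v, x}; p there: s:T, v:T, x:T. ✓
z: successors {v, y}; p there: v:T, y:F. ✗
— 4 worlds.
For ◇p:
s: successors {t, u, w}; p there: t:F, u:T, w:T. ✓
t: no successors, so ◇p fails. ✗
u: successors {z}; p there: z:T. ✓
v: successors {w, x, z}; p there: w:T, x:T, z:T. ✓
w: successors {t, x}; p there: t:F, x:T. ✓
x: successors {s, t, v, y}; p there: s:T, t:F, v:T, y:F. ✓
y: successors {s, v, x}; p there: s:T, v:T, x:T. ✓
z: successors {v, y}; p there: v:T, y:F. ✓
— 7 worlds.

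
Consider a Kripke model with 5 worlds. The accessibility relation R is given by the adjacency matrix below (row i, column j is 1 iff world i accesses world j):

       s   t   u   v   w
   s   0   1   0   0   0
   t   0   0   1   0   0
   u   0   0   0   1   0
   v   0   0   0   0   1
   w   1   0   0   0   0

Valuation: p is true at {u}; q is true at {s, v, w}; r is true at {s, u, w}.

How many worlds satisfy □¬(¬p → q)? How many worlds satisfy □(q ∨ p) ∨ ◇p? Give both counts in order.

1 and 4

For □¬(¬p → q):
s: successors {t}; ¬(¬p → q) there: t:T. ✓
t: successors {u}; ¬(¬p → q) there: u:F. ✗
u: successors {v}; ¬(¬p → q) there: v:F. ✗
v: successors {w}; ¬(¬p → q) there: w:F. ✗
w: successors {s}; ¬(¬p → q) there: s:F. ✗
— 1 world.
For □(q ∨ p) ∨ ◇p:
s: □(q ∨ p) is F, ◇p is F. ✗
t: □(q ∨ p) is T, ◇p is T. ✓
u: □(q ∨ p) is T, ◇p is F. ✓
v: □(q ∨ p) is T, ◇p is F. ✓
w: □(q ∨ p) is T, ◇p is F. ✓
— 4 worlds.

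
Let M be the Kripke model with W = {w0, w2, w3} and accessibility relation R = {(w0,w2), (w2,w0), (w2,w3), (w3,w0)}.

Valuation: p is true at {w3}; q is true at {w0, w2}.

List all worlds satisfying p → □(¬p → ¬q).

w0: p is F, □(¬p → ¬q) is F. ✓
w2: p is F, □(¬p → ¬q) is F. ✓
w3: p is T, □(¬p → ¬q) is F. ✗

{w0, w2}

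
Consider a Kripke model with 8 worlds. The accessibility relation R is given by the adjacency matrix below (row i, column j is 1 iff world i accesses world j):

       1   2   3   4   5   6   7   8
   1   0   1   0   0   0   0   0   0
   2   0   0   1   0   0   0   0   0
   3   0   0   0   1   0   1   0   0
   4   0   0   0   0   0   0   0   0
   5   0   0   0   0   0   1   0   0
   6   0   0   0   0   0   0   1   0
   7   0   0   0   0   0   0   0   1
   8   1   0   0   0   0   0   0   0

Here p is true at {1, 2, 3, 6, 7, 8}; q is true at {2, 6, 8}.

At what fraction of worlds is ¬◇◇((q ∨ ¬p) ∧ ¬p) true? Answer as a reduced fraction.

7/8

1: ◇◇((q ∨ ¬p) ∧ ¬p) is F. ✓
2: ◇◇((q ∨ ¬p) ∧ ¬p) is T. ✗
3: ◇◇((q ∨ ¬p) ∧ ¬p) is F. ✓
4: ◇◇((q ∨ ¬p) ∧ ¬p) is F. ✓
5: ◇◇((q ∨ ¬p) ∧ ¬p) is F. ✓
6: ◇◇((q ∨ ¬p) ∧ ¬p) is F. ✓
7: ◇◇((q ∨ ¬p) ∧ ¬p) is F. ✓
8: ◇◇((q ∨ ¬p) ∧ ¬p) is F. ✓
That's 7 of 8 worlds, so 7/8.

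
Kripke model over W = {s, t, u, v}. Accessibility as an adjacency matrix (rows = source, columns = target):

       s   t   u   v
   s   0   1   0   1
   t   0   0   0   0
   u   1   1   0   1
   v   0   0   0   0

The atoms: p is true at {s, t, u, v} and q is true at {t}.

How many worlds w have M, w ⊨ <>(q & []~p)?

2

s: successors {t, v}; q & []~p there: t:T, v:F. ✓
t: no successors, so <>(q & []~p) fails. ✗
u: successors {s, t, v}; q & []~p there: s:F, t:T, v:F. ✓
v: no successors, so <>(q & []~p) fails. ✗
Satisfying worlds: {s, u}.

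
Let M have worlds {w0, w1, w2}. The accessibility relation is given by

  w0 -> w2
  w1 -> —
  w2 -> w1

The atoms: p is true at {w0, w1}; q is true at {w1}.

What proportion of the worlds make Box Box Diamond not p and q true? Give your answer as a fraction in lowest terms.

w0: Box Box Diamond not p is F, q is F. ✗
w1: Box Box Diamond not p is T, q is T. ✓
w2: Box Box Diamond not p is T, q is F. ✗
That's 1 of 3 worlds, so 1/3.

1/3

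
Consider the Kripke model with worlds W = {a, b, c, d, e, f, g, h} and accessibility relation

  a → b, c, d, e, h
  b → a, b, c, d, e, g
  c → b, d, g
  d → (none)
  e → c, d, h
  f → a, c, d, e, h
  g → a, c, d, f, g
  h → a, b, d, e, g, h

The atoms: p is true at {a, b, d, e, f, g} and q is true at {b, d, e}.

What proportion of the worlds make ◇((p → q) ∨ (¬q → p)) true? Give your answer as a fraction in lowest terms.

a: successors {b, c, d, e, h}; (p → q) ∨ (¬q → p) there: b:T, c:T, d:T, e:T, h:T. ✓
b: successors {a, b, c, d, e, g}; (p → q) ∨ (¬q → p) there: a:T, b:T, c:T, d:T, e:T, g:T. ✓
c: successors {b, d, g}; (p → q) ∨ (¬q → p) there: b:T, d:T, g:T. ✓
d: no successors, so ◇((p → q) ∨ (¬q → p)) fails. ✗
e: successors {c, d, h}; (p → q) ∨ (¬q → p) there: c:T, d:T, h:T. ✓
f: successors {a, c, d, e, h}; (p → q) ∨ (¬q → p) there: a:T, c:T, d:T, e:T, h:T. ✓
g: successors {a, c, d, f, g}; (p → q) ∨ (¬q → p) there: a:T, c:T, d:T, f:T, g:T. ✓
h: successors {a, b, d, e, g, h}; (p → q) ∨ (¬q → p) there: a:T, b:T, d:T, e:T, g:T, h:T. ✓
That's 7 of 8 worlds, so 7/8.

7/8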